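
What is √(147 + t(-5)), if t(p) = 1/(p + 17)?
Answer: √5295/6 ≈ 12.128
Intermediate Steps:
t(p) = 1/(17 + p)
√(147 + t(-5)) = √(147 + 1/(17 - 5)) = √(147 + 1/12) = √(1765/12) = √5295/6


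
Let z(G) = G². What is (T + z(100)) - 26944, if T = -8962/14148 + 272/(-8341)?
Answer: -999807041045/59004234 ≈ -16945.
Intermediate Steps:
T = -39300149/59004234 (T = -8962*1/14148 + 272*(-1/8341) = -4481/7074 - 272/8341 = -39300149/59004234 ≈ -0.66606)
(T + z(100)) - 26944 = (-39300149/59004234 + 100²) - 26944 = (-39300149/59004234 + 10000) - 26944 = 590003039851/59004234 - 26944 = -999807041045/59004234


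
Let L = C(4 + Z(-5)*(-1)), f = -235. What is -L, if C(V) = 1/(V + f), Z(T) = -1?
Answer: 1/230 ≈ 0.0043478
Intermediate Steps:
C(V) = 1/(-235 + V) (C(V) = 1/(V - 235) = 1/(-235 + V))
L = -1/230 (L = 1/(-235 + (4 - 1*(-1))) = 1/(-235 + (4 + 1)) = 1/(-235 + 5) = 1/(-230) = -1/230 ≈ -0.0043478)
-L = -1*(-1/230) = 1/230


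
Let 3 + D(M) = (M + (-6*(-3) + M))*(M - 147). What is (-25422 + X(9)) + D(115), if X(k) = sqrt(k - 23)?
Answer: -33361 + I*sqrt(14) ≈ -33361.0 + 3.7417*I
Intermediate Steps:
X(k) = sqrt(-23 + k)
D(M) = -3 + (-147 + M)*(18 + 2*M) (D(M) = -3 + (M + (-6*(-3) + M))*(M - 147) = -3 + (M + (18 + M))*(-147 + M) = -3 + (18 + 2*M)*(-147 + M) = -3 + (-147 + M)*(18 + 2*M))
(-25422 + X(9)) + D(115) = (-25422 + sqrt(-23 + 9)) + (-2649 - 276*115 + 2*115**2) = (-25422 + sqrt(-14)) + (-2649 - 31740 + 2*13225) = (-25422 + I*sqrt(14)) + (-2649 - 31740 + 26450) = (-25422 + I*sqrt(14)) - 7939 = -33361 + I*sqrt(14)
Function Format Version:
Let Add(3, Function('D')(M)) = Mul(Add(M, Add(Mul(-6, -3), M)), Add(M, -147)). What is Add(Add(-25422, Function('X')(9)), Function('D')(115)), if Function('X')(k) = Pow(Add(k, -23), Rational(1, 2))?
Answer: Add(-33361, Mul(I, Pow(14, Rational(1, 2)))) ≈ Add(-33361., Mul(3.7417, I))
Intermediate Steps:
Function('X')(k) = Pow(Add(-23, k), Rational(1, 2))
Function('D')(M) = Add(-3, Mul(Add(-147, M), Add(18, Mul(2, M)))) (Function('D')(M) = Add(-3, Mul(Add(M, Add(Mul(-6, -3), M)), Add(M, -147))) = Add(-3, Mul(Add(M, Add(18, M)), Add(-147, M))) = Add(-3, Mul(Add(18, Mul(2, M)), Add(-147, M))) = Add(-3, Mul(Add(-147, M), Add(18, Mul(2, M)))))
Add(Add(-25422, Function('X')(9)), Function('D')(115)) = Add(Add(-25422, Pow(Add(-23, 9), Rational(1, 2))), Add(-2649, Mul(-276, 115), Mul(2, Pow(115, 2)))) = Add(Add(-25422, Pow(-14, Rational(1, 2))), Add(-2649, -31740, Mul(2, 13225))) = Add(Add(-25422, Mul(I, Pow(14, Rational(1, 2)))), Add(-2649, -31740, 26450)) = Add(Add(-25422, Mul(I, Pow(14, Rational(1, 2)))), -7939) = Add(-33361, Mul(I, Pow(14, Rational(1, 2))))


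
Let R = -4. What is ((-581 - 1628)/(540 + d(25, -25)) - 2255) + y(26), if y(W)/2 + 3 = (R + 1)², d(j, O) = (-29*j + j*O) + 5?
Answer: -1803406/805 ≈ -2240.3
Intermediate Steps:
d(j, O) = 5 - 29*j + O*j (d(j, O) = (-29*j + O*j) + 5 = 5 - 29*j + O*j)
y(W) = 12 (y(W) = -6 + 2*(-4 + 1)² = -6 + 2*(-3)² = -6 + 2*9 = -6 + 18 = 12)
((-581 - 1628)/(540 + d(25, -25)) - 2255) + y(26) = ((-581 - 1628)/(540 + (5 - 29*25 - 25*25)) - 2255) + 12 = (-2209/(540 + (5 - 725 - 625)) - 2255) + 12 = (-2209/(540 - 1345) - 2255) + 12 = (-2209/(-805) - 2255) + 12 = (-2209*(-1/805) - 2255) + 12 = (2209/805 - 2255) + 12 = -1813066/805 + 12 = -1803406/805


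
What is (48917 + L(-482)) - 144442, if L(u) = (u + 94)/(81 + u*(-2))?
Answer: -99824013/1045 ≈ -95525.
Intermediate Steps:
L(u) = (94 + u)/(81 - 2*u)
(48917 + L(-482)) - 144442 = (48917 + (-94 - 1*(-482))/(-81 + 2*(-482))) - 144442 = (48917 + (-94 + 482)/(-81 - 964)) - 144442 = (48917 + 388/(-1045)) - 144442 = (48917 - 1/1045*388) - 144442 = (48917 - 388/1045) - 144442 = 51117877/1045 - 144442 = -99824013/1045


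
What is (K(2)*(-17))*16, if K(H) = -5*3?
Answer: 4080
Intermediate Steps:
K(H) = -15
(K(2)*(-17))*16 = -15*(-17)*16 = 255*16 = 4080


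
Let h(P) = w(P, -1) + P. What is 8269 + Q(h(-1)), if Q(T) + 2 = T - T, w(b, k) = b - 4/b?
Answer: 8267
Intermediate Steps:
w(b, k) = b - 4/b
h(P) = -4/P + 2*P (h(P) = (P - 4/P) + P = -4/P + 2*P)
Q(T) = -2 (Q(T) = -2 + (T - T) = -2 + 0 = -2)
8269 + Q(h(-1)) = 8269 - 2 = 8267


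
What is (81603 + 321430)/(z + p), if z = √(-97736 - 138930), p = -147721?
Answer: -59536437793/21821730507 - 403033*I*√236666/21821730507 ≈ -2.7283 - 0.008985*I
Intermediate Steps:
z = I*√236666 (z = √(-236666) = I*√236666 ≈ 486.48*I)
(81603 + 321430)/(z + p) = (81603 + 321430)/(I*√236666 - 147721) = 403033/(-147721 + I*√236666)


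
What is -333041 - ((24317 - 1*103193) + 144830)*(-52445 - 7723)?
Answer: 3967987231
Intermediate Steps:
-333041 - ((24317 - 1*103193) + 144830)*(-52445 - 7723) = -333041 - ((24317 - 103193) + 144830)*(-60168) = -333041 - (-78876 + 144830)*(-60168) = -333041 - 65954*(-60168) = -333041 - 1*(-3968320272) = -333041 + 3968320272 = 3967987231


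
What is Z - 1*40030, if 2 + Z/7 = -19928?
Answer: -179540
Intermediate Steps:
Z = -139510 (Z = -14 + 7*(-19928) = -14 - 139496 = -139510)
Z - 1*40030 = -139510 - 1*40030 = -139510 - 40030 = -179540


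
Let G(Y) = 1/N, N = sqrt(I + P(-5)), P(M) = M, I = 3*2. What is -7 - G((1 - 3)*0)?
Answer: -8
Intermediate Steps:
I = 6
N = 1 (N = sqrt(6 - 5) = sqrt(1) = 1)
G(Y) = 1 (G(Y) = 1/1 = 1)
-7 - G((1 - 3)*0) = -7 - 1*1 = -7 - 1 = -8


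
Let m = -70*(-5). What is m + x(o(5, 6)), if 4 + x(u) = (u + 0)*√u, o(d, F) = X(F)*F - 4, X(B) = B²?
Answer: 346 + 424*√53 ≈ 3432.8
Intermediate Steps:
m = 350
o(d, F) = -4 + F³ (o(d, F) = F²*F - 4 = F³ - 4 = -4 + F³)
x(u) = -4 + u^(3/2) (x(u) = -4 + (u + 0)*√u = -4 + u*√u = -4 + u^(3/2))
m + x(o(5, 6)) = 350 + (-4 + (-4 + 6³)^(3/2)) = 350 + (-4 + (-4 + 216)^(3/2)) = 350 + (-4 + 212^(3/2)) = 350 + (-4 + 424*√53) = 346 + 424*√53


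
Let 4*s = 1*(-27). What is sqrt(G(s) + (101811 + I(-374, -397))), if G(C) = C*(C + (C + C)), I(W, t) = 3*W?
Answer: sqrt(1613211)/4 ≈ 317.53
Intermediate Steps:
s = -27/4 (s = (1*(-27))/4 = (1/4)*(-27) = -27/4 ≈ -6.7500)
G(C) = 3*C**2 (G(C) = C*(C + 2*C) = C*(3*C) = 3*C**2)
sqrt(G(s) + (101811 + I(-374, -397))) = sqrt(3*(-27/4)**2 + (101811 + 3*(-374))) = sqrt(3*(729/16) + (101811 - 1122)) = sqrt(2187/16 + 100689) = sqrt(1613211/16) = sqrt(1613211)/4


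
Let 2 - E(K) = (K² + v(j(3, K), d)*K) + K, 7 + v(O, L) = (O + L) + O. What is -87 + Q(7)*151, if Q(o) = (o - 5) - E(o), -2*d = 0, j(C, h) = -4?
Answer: -7486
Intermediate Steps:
d = 0 (d = -½*0 = 0)
v(O, L) = -7 + L + 2*O (v(O, L) = -7 + ((O + L) + O) = -7 + ((L + O) + O) = -7 + (L + 2*O) = -7 + L + 2*O)
E(K) = 2 - K² + 14*K (E(K) = 2 - ((K² + (-7 + 0 + 2*(-4))*K) + K) = 2 - ((K² + (-7 + 0 - 8)*K) + K) = 2 - ((K² - 15*K) + K) = 2 - (K² - 14*K) = 2 + (-K² + 14*K) = 2 - K² + 14*K)
Q(o) = -7 + o² - 13*o (Q(o) = (o - 5) - (2 - o² + 14*o) = (-5 + o) + (-2 + o² - 14*o) = -7 + o² - 13*o)
-87 + Q(7)*151 = -87 + (-7 + 7² - 13*7)*151 = -87 + (-7 + 49 - 91)*151 = -87 - 49*151 = -87 - 7399 = -7486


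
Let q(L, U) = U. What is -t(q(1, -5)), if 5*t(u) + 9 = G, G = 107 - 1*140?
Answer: 42/5 ≈ 8.4000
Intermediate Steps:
G = -33 (G = 107 - 140 = -33)
t(u) = -42/5 (t(u) = -9/5 + (⅕)*(-33) = -9/5 - 33/5 = -42/5)
-t(q(1, -5)) = -1*(-42/5) = 42/5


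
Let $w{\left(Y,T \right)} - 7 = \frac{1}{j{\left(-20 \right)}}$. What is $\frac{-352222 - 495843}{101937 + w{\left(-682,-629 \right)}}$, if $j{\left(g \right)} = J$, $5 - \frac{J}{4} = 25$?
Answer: $- \frac{67845200}{8155519} \approx -8.3189$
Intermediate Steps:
$J = -80$ ($J = 20 - 100 = -80$)
$j{\left(g \right)} = -80$
$w{\left(Y,T \right)} = \frac{559}{80}$ ($w{\left(Y,T \right)} = 7 + \frac{1}{-80} = 7 - \frac{1}{80} = \frac{559}{80}$)
$\frac{-352222 - 495843}{101937 + w{\left(-682,-629 \right)}} = \frac{-352222 - 495843}{101937 + \frac{559}{80}} = - \frac{848065}{\frac{8155519}{80}} = \left(-848065\right) \frac{80}{8155519} = - \frac{67845200}{8155519}$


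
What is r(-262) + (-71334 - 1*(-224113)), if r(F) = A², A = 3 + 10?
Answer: 152948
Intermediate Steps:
A = 13
r(F) = 169 (r(F) = 13² = 169)
r(-262) + (-71334 - 1*(-224113)) = 169 + (-71334 - 1*(-224113)) = 169 + (-71334 + 224113) = 169 + 152779 = 152948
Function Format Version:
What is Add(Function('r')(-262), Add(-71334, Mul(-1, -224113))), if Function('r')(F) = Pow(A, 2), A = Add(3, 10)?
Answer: 152948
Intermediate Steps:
A = 13
Function('r')(F) = 169 (Function('r')(F) = Pow(13, 2) = 169)
Add(Function('r')(-262), Add(-71334, Mul(-1, -224113))) = Add(169, Add(-71334, Mul(-1, -224113))) = Add(169, Add(-71334, 224113)) = Add(169, 152779) = 152948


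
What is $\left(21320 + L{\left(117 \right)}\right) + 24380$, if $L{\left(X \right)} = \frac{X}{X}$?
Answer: $45701$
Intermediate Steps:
$L{\left(X \right)} = 1$
$\left(21320 + L{\left(117 \right)}\right) + 24380 = \left(21320 + 1\right) + 24380 = 21321 + 24380 = 45701$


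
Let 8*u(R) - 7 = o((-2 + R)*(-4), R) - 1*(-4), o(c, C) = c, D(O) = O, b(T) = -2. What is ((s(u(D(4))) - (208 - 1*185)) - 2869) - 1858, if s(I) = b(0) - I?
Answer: -38019/8 ≈ -4752.4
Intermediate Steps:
u(R) = 19/8 - R/2 (u(R) = 7/8 + ((-2 + R)*(-4) - 1*(-4))/8 = 7/8 + ((8 - 4*R) + 4)/8 = 7/8 + (12 - 4*R)/8 = 7/8 + (3/2 - R/2) = 19/8 - R/2)
s(I) = -2 - I
((s(u(D(4))) - (208 - 1*185)) - 2869) - 1858 = (((-2 - (19/8 - 1/2*4)) - (208 - 1*185)) - 2869) - 1858 = (((-2 - (19/8 - 2)) - (208 - 185)) - 2869) - 1858 = (((-2 - 1*3/8) - 1*23) - 2869) - 1858 = (((-2 - 3/8) - 23) - 2869) - 1858 = ((-19/8 - 23) - 2869) - 1858 = (-203/8 - 2869) - 1858 = -23155/8 - 1858 = -38019/8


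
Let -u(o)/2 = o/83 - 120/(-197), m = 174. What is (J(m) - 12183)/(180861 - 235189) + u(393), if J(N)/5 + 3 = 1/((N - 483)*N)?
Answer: -499756068787753/47761258704048 ≈ -10.464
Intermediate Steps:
u(o) = -240/197 - 2*o/83 (u(o) = -2*(o/83 - 120/(-197)) = -2*(o*(1/83) - 120*(-1/197)) = -2*(o/83 + 120/197) = -2*(120/197 + o/83) = -240/197 - 2*o/83)
J(N) = -15 + 5/(N*(-483 + N)) (J(N) = -15 + 5*(1/((N - 483)*N)) = -15 + 5*(1/((-483 + N)*N)) = -15 + 5*(1/(N*(-483 + N))) = -15 + 5/(N*(-483 + N)))
(J(m) - 12183)/(180861 - 235189) + u(393) = (5*(1 - 3*174² + 1449*174)/(174*(-483 + 174)) - 12183)/(180861 - 235189) + (-240/197 - 2/83*393) = (5*(1/174)*(1 - 3*30276 + 252126)/(-309) - 12183)/(-54328) + (-240/197 - 786/83) = (5*(1/174)*(-1/309)*(1 - 90828 + 252126) - 12183)*(-1/54328) - 174762/16351 = (5*(1/174)*(-1/309)*161299 - 12183)*(-1/54328) - 174762/16351 = (-806495/53766 - 12183)*(-1/54328) - 174762/16351 = -655837673/53766*(-1/54328) - 174762/16351 = 655837673/2920999248 - 174762/16351 = -499756068787753/47761258704048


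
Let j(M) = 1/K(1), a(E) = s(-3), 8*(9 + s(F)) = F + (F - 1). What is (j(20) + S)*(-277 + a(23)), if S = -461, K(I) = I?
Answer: 263925/2 ≈ 1.3196e+5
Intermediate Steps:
s(F) = -73/8 + F/4 (s(F) = -9 + (F + (F - 1))/8 = -9 + (F + (-1 + F))/8 = -9 + (-1 + 2*F)/8 = -9 + (-1/8 + F/4) = -73/8 + F/4)
a(E) = -79/8 (a(E) = -73/8 + (1/4)*(-3) = -73/8 - 3/4 = -79/8)
j(M) = 1 (j(M) = 1/1 = 1)
(j(20) + S)*(-277 + a(23)) = (1 - 461)*(-277 - 79/8) = -460*(-2295/8) = 263925/2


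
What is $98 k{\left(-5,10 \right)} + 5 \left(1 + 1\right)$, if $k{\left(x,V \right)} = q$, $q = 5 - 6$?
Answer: $-88$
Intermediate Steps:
$q = -1$
$k{\left(x,V \right)} = -1$
$98 k{\left(-5,10 \right)} + 5 \left(1 + 1\right) = 98 \left(-1\right) + 5 \left(1 + 1\right) = -98 + 5 \cdot 2 = -98 + 10 = -88$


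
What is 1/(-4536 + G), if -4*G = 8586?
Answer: -2/13365 ≈ -0.00014964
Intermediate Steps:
G = -4293/2 (G = -1/4*8586 = -4293/2 ≈ -2146.5)
1/(-4536 + G) = 1/(-4536 - 4293/2) = 1/(-13365/2) = -2/13365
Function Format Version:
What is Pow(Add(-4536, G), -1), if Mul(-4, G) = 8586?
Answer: Rational(-2, 13365) ≈ -0.00014964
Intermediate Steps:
G = Rational(-4293, 2) (G = Mul(Rational(-1, 4), 8586) = Rational(-4293, 2) ≈ -2146.5)
Pow(Add(-4536, G), -1) = Pow(Add(-4536, Rational(-4293, 2)), -1) = Pow(Rational(-13365, 2), -1) = Rational(-2, 13365)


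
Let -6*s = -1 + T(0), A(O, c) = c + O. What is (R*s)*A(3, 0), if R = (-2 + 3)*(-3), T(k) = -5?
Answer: -9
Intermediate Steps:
A(O, c) = O + c
s = 1 (s = -(-1 - 5)/6 = -1/6*(-6) = 1)
R = -3 (R = 1*(-3) = -3)
(R*s)*A(3, 0) = (-3*1)*(3 + 0) = -3*3 = -9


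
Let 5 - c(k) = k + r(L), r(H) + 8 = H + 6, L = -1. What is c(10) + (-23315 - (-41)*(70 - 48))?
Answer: -22415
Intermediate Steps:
r(H) = -2 + H (r(H) = -8 + (H + 6) = -8 + (6 + H) = -2 + H)
c(k) = 8 - k (c(k) = 5 - (k + (-2 - 1)) = 5 - (k - 3) = 5 - (-3 + k) = 5 + (3 - k) = 8 - k)
c(10) + (-23315 - (-41)*(70 - 48)) = (8 - 1*10) + (-23315 - (-41)*(70 - 48)) = (8 - 10) + (-23315 - (-41)*22) = -2 + (-23315 - 1*(-902)) = -2 + (-23315 + 902) = -2 - 22413 = -22415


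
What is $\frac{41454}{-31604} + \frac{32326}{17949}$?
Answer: $\frac{138786529}{283630098} \approx 0.48932$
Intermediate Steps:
$\frac{41454}{-31604} + \frac{32326}{17949} = 41454 \left(- \frac{1}{31604}\right) + 32326 \cdot \frac{1}{17949} = - \frac{20727}{15802} + \frac{32326}{17949} = \frac{138786529}{283630098}$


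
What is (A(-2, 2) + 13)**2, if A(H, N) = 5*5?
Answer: 1444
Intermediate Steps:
A(H, N) = 25
(A(-2, 2) + 13)**2 = (25 + 13)**2 = 38**2 = 1444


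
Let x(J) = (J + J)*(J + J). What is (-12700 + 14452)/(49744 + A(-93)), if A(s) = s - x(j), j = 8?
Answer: 584/16465 ≈ 0.035469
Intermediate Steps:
x(J) = 4*J² (x(J) = (2*J)*(2*J) = 4*J²)
A(s) = -256 + s (A(s) = s - 4*8² = s - 4*64 = s - 1*256 = s - 256 = -256 + s)
(-12700 + 14452)/(49744 + A(-93)) = (-12700 + 14452)/(49744 + (-256 - 93)) = 1752/(49744 - 349) = 1752/49395 = 1752*(1/49395) = 584/16465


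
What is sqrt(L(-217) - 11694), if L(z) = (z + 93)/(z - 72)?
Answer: I*sqrt(3379442)/17 ≈ 108.14*I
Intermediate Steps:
L(z) = (93 + z)/(-72 + z)
sqrt(L(-217) - 11694) = sqrt((93 - 217)/(-72 - 217) - 11694) = sqrt(-124/(-289) - 11694) = sqrt(-1/289*(-124) - 11694) = sqrt(124/289 - 11694) = sqrt(-3379442/289) = I*sqrt(3379442)/17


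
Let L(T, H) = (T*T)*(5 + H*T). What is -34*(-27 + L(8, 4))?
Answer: -79594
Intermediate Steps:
L(T, H) = T**2*(5 + H*T)
-34*(-27 + L(8, 4)) = -34*(-27 + 8**2*(5 + 4*8)) = -34*(-27 + 64*(5 + 32)) = -34*(-27 + 64*37) = -34*(-27 + 2368) = -34*2341 = -79594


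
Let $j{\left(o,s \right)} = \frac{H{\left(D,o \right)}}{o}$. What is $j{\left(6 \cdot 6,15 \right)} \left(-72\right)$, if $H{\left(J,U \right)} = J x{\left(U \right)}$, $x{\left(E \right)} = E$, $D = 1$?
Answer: $-72$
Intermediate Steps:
$H{\left(J,U \right)} = J U$
$j{\left(o,s \right)} = 1$ ($j{\left(o,s \right)} = \frac{1 o}{o} = \frac{o}{o} = 1$)
$j{\left(6 \cdot 6,15 \right)} \left(-72\right) = 1 \left(-72\right) = -72$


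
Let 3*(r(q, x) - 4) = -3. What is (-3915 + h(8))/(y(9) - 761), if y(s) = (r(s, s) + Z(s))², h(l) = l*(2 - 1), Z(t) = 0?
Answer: 3907/752 ≈ 5.1955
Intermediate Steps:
r(q, x) = 3 (r(q, x) = 4 + (⅓)*(-3) = 4 - 1 = 3)
h(l) = l (h(l) = l*1 = l)
y(s) = 9 (y(s) = (3 + 0)² = 3² = 9)
(-3915 + h(8))/(y(9) - 761) = (-3915 + 8)/(9 - 761) = -3907/(-752) = -3907*(-1/752) = 3907/752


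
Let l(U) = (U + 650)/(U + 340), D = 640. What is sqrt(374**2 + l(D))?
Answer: 23*sqrt(51826)/14 ≈ 374.00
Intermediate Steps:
l(U) = (650 + U)/(340 + U)
sqrt(374**2 + l(D)) = sqrt(374**2 + (650 + 640)/(340 + 640)) = sqrt(139876 + 1290/980) = sqrt(139876 + (1/980)*1290) = sqrt(139876 + 129/98) = sqrt(13707977/98) = 23*sqrt(51826)/14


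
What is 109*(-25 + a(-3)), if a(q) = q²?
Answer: -1744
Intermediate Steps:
109*(-25 + a(-3)) = 109*(-25 + (-3)²) = 109*(-25 + 9) = 109*(-16) = -1744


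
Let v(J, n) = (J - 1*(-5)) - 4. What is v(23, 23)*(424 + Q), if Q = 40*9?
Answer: 18816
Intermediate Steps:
v(J, n) = 1 + J (v(J, n) = (J + 5) - 4 = (5 + J) - 4 = 1 + J)
Q = 360
v(23, 23)*(424 + Q) = (1 + 23)*(424 + 360) = 24*784 = 18816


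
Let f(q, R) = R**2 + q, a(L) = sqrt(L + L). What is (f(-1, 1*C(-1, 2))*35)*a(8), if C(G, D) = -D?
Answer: 420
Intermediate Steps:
a(L) = sqrt(2)*sqrt(L) (a(L) = sqrt(2*L) = sqrt(2)*sqrt(L))
f(q, R) = q + R**2
(f(-1, 1*C(-1, 2))*35)*a(8) = ((-1 + (1*(-1*2))**2)*35)*(sqrt(2)*sqrt(8)) = ((-1 + (1*(-2))**2)*35)*(sqrt(2)*(2*sqrt(2))) = ((-1 + (-2)**2)*35)*4 = ((-1 + 4)*35)*4 = (3*35)*4 = 105*4 = 420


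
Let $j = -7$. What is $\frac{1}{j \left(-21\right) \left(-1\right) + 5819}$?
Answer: $\frac{1}{5672} \approx 0.0001763$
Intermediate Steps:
$\frac{1}{j \left(-21\right) \left(-1\right) + 5819} = \frac{1}{\left(-7\right) \left(-21\right) \left(-1\right) + 5819} = \frac{1}{147 \left(-1\right) + 5819} = \frac{1}{-147 + 5819} = \frac{1}{5672}$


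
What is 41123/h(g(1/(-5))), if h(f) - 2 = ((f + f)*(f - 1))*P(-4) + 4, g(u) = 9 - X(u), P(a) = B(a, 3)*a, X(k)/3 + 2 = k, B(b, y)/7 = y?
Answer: -1028075/956442 ≈ -1.0749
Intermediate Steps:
B(b, y) = 7*y
X(k) = -6 + 3*k
P(a) = 21*a (P(a) = (7*3)*a = 21*a)
g(u) = 15 - 3*u (g(u) = 9 - (-6 + 3*u) = 9 + (6 - 3*u) = 15 - 3*u)
h(f) = 6 - 168*f*(-1 + f) (h(f) = 2 + (((f + f)*(f - 1))*(21*(-4)) + 4) = 2 + (((2*f)*(-1 + f))*(-84) + 4) = 2 + ((2*f*(-1 + f))*(-84) + 4) = 2 + (-168*f*(-1 + f) + 4) = 2 + (4 - 168*f*(-1 + f)) = 6 - 168*f*(-1 + f))
41123/h(g(1/(-5))) = 41123/(6 - 168*(15 - 3/(-5))² + 168*(15 - 3/(-5))) = 41123/(6 - 168*(15 - 3*(-⅕))² + 168*(15 - 3*(-⅕))) = 41123/(6 - 168*(15 + ⅗)² + 168*(15 + ⅗)) = 41123/(6 - 168*(78/5)² + 168*(78/5)) = 41123/(6 - 168*6084/25 + 13104/5) = 41123/(6 - 1022112/25 + 13104/5) = 41123/(-956442/25) = 41123*(-25/956442) = -1028075/956442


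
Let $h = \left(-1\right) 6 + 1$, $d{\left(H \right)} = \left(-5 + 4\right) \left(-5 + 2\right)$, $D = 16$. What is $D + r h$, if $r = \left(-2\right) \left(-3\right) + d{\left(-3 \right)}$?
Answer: $-29$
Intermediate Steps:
$d{\left(H \right)} = 3$ ($d{\left(H \right)} = \left(-1\right) \left(-3\right) = 3$)
$r = 9$ ($r = \left(-2\right) \left(-3\right) + 3 = 6 + 3 = 9$)
$h = -5$ ($h = -6 + 1 = -5$)
$D + r h = 16 + 9 \left(-5\right) = 16 - 45 = -29$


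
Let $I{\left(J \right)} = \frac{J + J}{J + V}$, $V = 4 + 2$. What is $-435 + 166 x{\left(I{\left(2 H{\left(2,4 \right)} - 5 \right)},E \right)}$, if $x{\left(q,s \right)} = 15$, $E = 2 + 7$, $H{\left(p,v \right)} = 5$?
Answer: $2055$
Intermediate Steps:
$V = 6$
$I{\left(J \right)} = \frac{2 J}{6 + J}$ ($I{\left(J \right)} = \frac{J + J}{J + 6} = \frac{2 J}{6 + J}$)
$E = 9$
$-435 + 166 x{\left(I{\left(2 H{\left(2,4 \right)} - 5 \right)},E \right)} = -435 + 166 \cdot 15 = -435 + 2490 = 2055$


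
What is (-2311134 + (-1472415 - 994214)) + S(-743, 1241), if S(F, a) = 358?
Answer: -4777405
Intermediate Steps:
(-2311134 + (-1472415 - 994214)) + S(-743, 1241) = (-2311134 + (-1472415 - 994214)) + 358 = (-2311134 - 2466629) + 358 = -4777763 + 358 = -4777405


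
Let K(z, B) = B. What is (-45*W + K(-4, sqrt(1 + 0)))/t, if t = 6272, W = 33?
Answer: -53/224 ≈ -0.23661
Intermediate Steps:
(-45*W + K(-4, sqrt(1 + 0)))/t = (-45*33 + sqrt(1 + 0))/6272 = (-1485 + sqrt(1))*(1/6272) = (-1485 + 1)*(1/6272) = -1484*1/6272 = -53/224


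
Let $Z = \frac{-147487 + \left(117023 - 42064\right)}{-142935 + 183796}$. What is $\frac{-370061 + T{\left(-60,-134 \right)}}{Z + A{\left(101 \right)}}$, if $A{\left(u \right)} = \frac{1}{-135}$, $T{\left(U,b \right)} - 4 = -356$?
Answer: $\frac{2043285155055}{9832141} \approx 2.0782 \cdot 10^{5}$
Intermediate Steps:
$T{\left(U,b \right)} = -352$ ($T{\left(U,b \right)} = 4 - 356 = -352$)
$A{\left(u \right)} = - \frac{1}{135}$
$Z = - \frac{72528}{40861}$ ($Z = \frac{-147487 + \left(117023 - 42064\right)}{40861} = \left(-147487 + 74959\right) \frac{1}{40861} = \left(-72528\right) \frac{1}{40861} = - \frac{72528}{40861} \approx -1.775$)
$\frac{-370061 + T{\left(-60,-134 \right)}}{Z + A{\left(101 \right)}} = \frac{-370061 - 352}{- \frac{72528}{40861} - \frac{1}{135}} = - \frac{370413}{- \frac{9832141}{5516235}} = \left(-370413\right) \left(- \frac{5516235}{9832141}\right) = \frac{2043285155055}{9832141}$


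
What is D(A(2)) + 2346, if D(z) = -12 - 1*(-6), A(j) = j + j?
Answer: 2340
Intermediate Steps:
A(j) = 2*j
D(z) = -6 (D(z) = -12 + 6 = -6)
D(A(2)) + 2346 = -6 + 2346 = 2340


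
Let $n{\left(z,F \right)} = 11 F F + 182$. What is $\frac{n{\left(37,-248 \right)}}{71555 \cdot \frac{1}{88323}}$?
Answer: $\frac{59770470498}{71555} \approx 8.3531 \cdot 10^{5}$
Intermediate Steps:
$n{\left(z,F \right)} = 182 + 11 F^{2}$ ($n{\left(z,F \right)} = 11 F^{2} + 182 = 182 + 11 F^{2}$)
$\frac{n{\left(37,-248 \right)}}{71555 \cdot \frac{1}{88323}} = \frac{182 + 11 \left(-248\right)^{2}}{71555 \cdot \frac{1}{88323}} = \frac{182 + 11 \cdot 61504}{71555 \cdot \frac{1}{88323}} = \frac{182 + 676544}{\frac{71555}{88323}} = 676726 \cdot \frac{88323}{71555} = \frac{59770470498}{71555}$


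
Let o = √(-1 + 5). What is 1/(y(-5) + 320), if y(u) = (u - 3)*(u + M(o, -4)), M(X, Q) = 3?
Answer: 1/336 ≈ 0.0029762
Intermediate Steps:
o = 2 (o = √4 = 2)
y(u) = (-3 + u)*(3 + u) (y(u) = (u - 3)*(u + 3) = (-3 + u)*(3 + u))
1/(y(-5) + 320) = 1/((-9 + (-5)²) + 320) = 1/((-9 + 25) + 320) = 1/(16 + 320) = 1/336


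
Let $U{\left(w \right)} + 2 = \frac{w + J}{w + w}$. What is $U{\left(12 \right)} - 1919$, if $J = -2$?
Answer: $- \frac{23047}{12} \approx -1920.6$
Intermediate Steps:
$U{\left(w \right)} = -2 + \frac{-2 + w}{2 w}$ ($U{\left(w \right)} = -2 + \frac{w - 2}{w + w} = -2 + \frac{-2 + w}{2 w}$)
$U{\left(12 \right)} - 1919 = \left(- \frac{3}{2} - \frac{1}{12}\right) - 1919 = - \frac{19}{12} - 1919 = - \frac{23047}{12}$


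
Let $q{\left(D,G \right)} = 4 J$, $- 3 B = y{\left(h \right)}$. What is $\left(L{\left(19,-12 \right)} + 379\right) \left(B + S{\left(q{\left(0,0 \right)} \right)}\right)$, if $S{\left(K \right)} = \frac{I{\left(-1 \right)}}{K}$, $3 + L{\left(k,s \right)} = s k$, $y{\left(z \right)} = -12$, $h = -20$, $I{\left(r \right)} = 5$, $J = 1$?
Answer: $777$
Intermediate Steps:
$B = 4$ ($B = \left(- \frac{1}{3}\right) \left(-12\right) = 4$)
$L{\left(k,s \right)} = -3 + k s$ ($L{\left(k,s \right)} = -3 + s k = -3 + k s$)
$q{\left(D,G \right)} = 4$ ($q{\left(D,G \right)} = 4 \cdot 1 = 4$)
$S{\left(K \right)} = \frac{5}{K}$
$\left(L{\left(19,-12 \right)} + 379\right) \left(B + S{\left(q{\left(0,0 \right)} \right)}\right) = \left(\left(-3 + 19 \left(-12\right)\right) + 379\right) \left(4 + \frac{5}{4}\right) = \left(\left(-3 - 228\right) + 379\right) \left(4 + 5 \cdot \frac{1}{4}\right) = \left(-231 + 379\right) \left(4 + \frac{5}{4}\right) = 148 \cdot \frac{21}{4} = 777$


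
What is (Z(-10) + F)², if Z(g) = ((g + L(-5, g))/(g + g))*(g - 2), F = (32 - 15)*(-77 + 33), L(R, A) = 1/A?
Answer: 1421516209/2500 ≈ 5.6861e+5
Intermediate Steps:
F = -748 (F = 17*(-44) = -748)
Z(g) = (-2 + g)*(g + 1/g)/(2*g) (Z(g) = ((g + 1/g)/(g + g))*(g - 2) = ((g + 1/g)/((2*g)))*(-2 + g) = ((g + 1/g)*(1/(2*g)))*(-2 + g) = ((g + 1/g)/(2*g))*(-2 + g) = (-2 + g)*(g + 1/g)/(2*g))
(Z(-10) + F)² = ((½)*(-2 - 10*(1 - 10*(-2 - 10)))/(-10)² - 748)² = ((½)*(1/100)*(-2 - 10*(1 - 10*(-12))) - 748)² = ((½)*(1/100)*(-2 - 10*(1 + 120)) - 748)² = ((½)*(1/100)*(-2 - 10*121) - 748)² = ((½)*(1/100)*(-2 - 1210) - 748)² = ((½)*(1/100)*(-1212) - 748)² = (-303/50 - 748)² = (-37703/50)² = 1421516209/2500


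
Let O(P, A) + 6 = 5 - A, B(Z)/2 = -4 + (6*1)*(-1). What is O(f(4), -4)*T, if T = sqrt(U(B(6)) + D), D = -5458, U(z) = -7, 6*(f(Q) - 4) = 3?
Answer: 3*I*sqrt(5465) ≈ 221.78*I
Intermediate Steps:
f(Q) = 9/2 (f(Q) = 4 + (1/6)*3 = 4 + 1/2 = 9/2)
B(Z) = -20 (B(Z) = 2*(-4 + (6*1)*(-1)) = 2*(-4 + 6*(-1)) = 2*(-4 - 6) = 2*(-10) = -20)
O(P, A) = -1 - A (O(P, A) = -6 + (5 - A) = -1 - A)
T = I*sqrt(5465) (T = sqrt(-7 - 5458) = sqrt(-5465) = I*sqrt(5465) ≈ 73.926*I)
O(f(4), -4)*T = (-1 - 1*(-4))*(I*sqrt(5465)) = (-1 + 4)*(I*sqrt(5465)) = 3*(I*sqrt(5465)) = 3*I*sqrt(5465)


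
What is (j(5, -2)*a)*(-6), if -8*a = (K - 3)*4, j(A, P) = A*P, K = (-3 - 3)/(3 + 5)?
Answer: 225/2 ≈ 112.50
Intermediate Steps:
K = -¾ (K = -6/8 = -6*⅛ = -¾ ≈ -0.75000)
a = 15/8 (a = -(-¾ - 3)*4/8 = -(-15)*4/32 = -⅛*(-15) = 15/8 ≈ 1.8750)
(j(5, -2)*a)*(-6) = ((5*(-2))*(15/8))*(-6) = -10*15/8*(-6) = -75/4*(-6) = 225/2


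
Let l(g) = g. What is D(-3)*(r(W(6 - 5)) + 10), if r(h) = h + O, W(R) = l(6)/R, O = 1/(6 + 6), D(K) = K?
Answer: -193/4 ≈ -48.250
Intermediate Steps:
O = 1/12 ≈ 0.083333
W(R) = 6/R
r(h) = 1/12 + h (r(h) = h + 1/12 = 1/12 + h)
D(-3)*(r(W(6 - 5)) + 10) = -3*((1/12 + 6/(6 - 5)) + 10) = -3*((1/12 + 6/1) + 10) = -3*((1/12 + 6*1) + 10) = -3*((1/12 + 6) + 10) = -3*(73/12 + 10) = -3*193/12 = -193/4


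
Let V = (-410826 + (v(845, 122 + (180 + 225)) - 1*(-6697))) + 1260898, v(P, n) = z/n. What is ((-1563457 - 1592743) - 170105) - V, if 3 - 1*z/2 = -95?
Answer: -2204480194/527 ≈ -4.1831e+6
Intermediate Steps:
z = 196 (z = 6 - 2*(-95) = 6 + 190 = 196)
v(P, n) = 196/n
V = 451517459/527 (V = (-410826 + (196/(122 + (180 + 225)) - 1*(-6697))) + 1260898 = (-410826 + (196/(122 + 405) + 6697)) + 1260898 = (-410826 + (196/527 + 6697)) + 1260898 = (-410826 + 3529515/527) + 1260898 = -212975787/527 + 1260898 = 451517459/527 ≈ 8.5677e+5)
((-1563457 - 1592743) - 170105) - V = ((-1563457 - 1592743) - 170105) - 1*451517459/527 = (-3156200 - 170105) - 451517459/527 = -3326305 - 451517459/527 = -2204480194/527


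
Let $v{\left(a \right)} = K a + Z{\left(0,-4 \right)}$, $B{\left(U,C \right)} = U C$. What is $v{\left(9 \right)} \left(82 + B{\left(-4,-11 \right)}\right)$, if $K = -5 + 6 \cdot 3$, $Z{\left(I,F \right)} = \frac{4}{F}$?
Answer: $14616$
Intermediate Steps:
$B{\left(U,C \right)} = C U$
$K = 13$ ($K = -5 + 18 = 13$)
$v{\left(a \right)} = -1 + 13 a$ ($v{\left(a \right)} = 13 a + \frac{4}{-4} = 13 a + 4 \left(- \frac{1}{4}\right) = 13 a - 1 = -1 + 13 a$)
$v{\left(9 \right)} \left(82 + B{\left(-4,-11 \right)}\right) = \left(-1 + 13 \cdot 9\right) \left(82 - -44\right) = \left(-1 + 117\right) \left(82 + 44\right) = 116 \cdot 126 = 14616$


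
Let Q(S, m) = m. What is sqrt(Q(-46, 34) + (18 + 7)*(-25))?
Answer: I*sqrt(591) ≈ 24.31*I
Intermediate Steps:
sqrt(Q(-46, 34) + (18 + 7)*(-25)) = sqrt(34 + (18 + 7)*(-25)) = sqrt(34 + 25*(-25)) = sqrt(34 - 625) = sqrt(-591) = I*sqrt(591)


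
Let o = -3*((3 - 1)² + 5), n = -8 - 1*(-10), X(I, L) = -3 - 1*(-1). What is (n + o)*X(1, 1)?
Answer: 50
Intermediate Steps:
X(I, L) = -2 (X(I, L) = -3 + 1 = -2)
n = 2 (n = -8 + 10 = 2)
o = -27 (o = -3*(2² + 5) = -3*(4 + 5) = -3*9 = -27)
(n + o)*X(1, 1) = (2 - 27)*(-2) = -25*(-2) = 50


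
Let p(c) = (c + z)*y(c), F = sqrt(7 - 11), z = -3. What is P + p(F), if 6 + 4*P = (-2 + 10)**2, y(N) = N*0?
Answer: 29/2 ≈ 14.500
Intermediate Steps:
y(N) = 0
F = 2*I (F = sqrt(-4) = 2*I ≈ 2.0*I)
p(c) = 0 (p(c) = (c - 3)*0 = (-3 + c)*0 = 0)
P = 29/2 (P = -3/2 + (-2 + 10)**2/4 = -3/2 + (1/4)*8**2 = -3/2 + (1/4)*64 = -3/2 + 16 = 29/2 ≈ 14.500)
P + p(F) = 29/2 + 0 = 29/2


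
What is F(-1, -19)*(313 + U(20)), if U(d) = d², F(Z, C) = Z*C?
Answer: 13547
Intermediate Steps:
F(Z, C) = C*Z
F(-1, -19)*(313 + U(20)) = (-19*(-1))*(313 + 20²) = 19*(313 + 400) = 19*713 = 13547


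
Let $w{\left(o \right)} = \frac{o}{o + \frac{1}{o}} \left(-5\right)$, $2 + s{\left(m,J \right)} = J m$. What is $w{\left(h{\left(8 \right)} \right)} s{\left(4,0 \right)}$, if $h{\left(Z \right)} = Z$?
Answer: $\frac{128}{13} \approx 9.8462$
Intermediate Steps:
$s{\left(m,J \right)} = -2 + J m$
$w{\left(o \right)} = - \frac{5 o}{o + \frac{1}{o}}$ ($w{\left(o \right)} = \frac{o}{o + \frac{1}{o}} \left(-5\right) = - \frac{5 o}{o + \frac{1}{o}}$)
$w{\left(h{\left(8 \right)} \right)} s{\left(4,0 \right)} = - \frac{5 \cdot 8^{2}}{1 + 8^{2}} \left(-2 + 0 \cdot 4\right) = \left(-5\right) 64 \frac{1}{1 + 64} \left(-2 + 0\right) = \left(-5\right) 64 \cdot \frac{1}{65} \left(-2\right) = \left(- \frac{64}{13}\right) \left(-2\right) = \frac{128}{13}$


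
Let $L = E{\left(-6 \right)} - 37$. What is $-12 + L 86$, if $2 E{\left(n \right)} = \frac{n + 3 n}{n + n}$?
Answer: $-3108$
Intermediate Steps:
$E{\left(n \right)} = 1$ ($E{\left(n \right)} = \frac{\left(n + 3 n\right) \frac{1}{n + n}}{2} = \frac{4 n \frac{1}{2 n}}{2} = \frac{1}{2} \cdot 2 = 1$)
$L = -36$ ($L = 1 - 37 = -36$)
$-12 + L 86 = -12 - 3096 = -3108$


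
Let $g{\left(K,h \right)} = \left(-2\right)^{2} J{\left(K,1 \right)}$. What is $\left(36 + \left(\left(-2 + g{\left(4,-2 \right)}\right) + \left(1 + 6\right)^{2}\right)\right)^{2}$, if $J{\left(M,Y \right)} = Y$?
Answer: $7569$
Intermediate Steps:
$g{\left(K,h \right)} = 4$ ($g{\left(K,h \right)} = \left(-2\right)^{2} \cdot 1 = 4 \cdot 1 = 4$)
$\left(36 + \left(\left(-2 + g{\left(4,-2 \right)}\right) + \left(1 + 6\right)^{2}\right)\right)^{2} = \left(36 + \left(\left(-2 + 4\right) + \left(1 + 6\right)^{2}\right)\right)^{2} = \left(36 + \left(2 + 7^{2}\right)\right)^{2} = \left(36 + \left(2 + 49\right)\right)^{2} = \left(36 + 51\right)^{2} = 87^{2} = 7569$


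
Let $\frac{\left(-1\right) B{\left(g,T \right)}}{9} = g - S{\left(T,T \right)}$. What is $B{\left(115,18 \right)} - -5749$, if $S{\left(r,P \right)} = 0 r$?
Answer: $4714$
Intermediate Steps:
$S{\left(r,P \right)} = 0$
$B{\left(g,T \right)} = - 9 g$ ($B{\left(g,T \right)} = - 9 \left(g - 0\right) = - 9 \left(g + 0\right) = - 9 g$)
$B{\left(115,18 \right)} - -5749 = \left(-9\right) 115 - -5749 = -1035 + 5749 = 4714$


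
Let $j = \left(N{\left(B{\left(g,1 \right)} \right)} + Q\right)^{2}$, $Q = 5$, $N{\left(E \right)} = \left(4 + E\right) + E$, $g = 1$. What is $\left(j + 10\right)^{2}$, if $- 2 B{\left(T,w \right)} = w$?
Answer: $5476$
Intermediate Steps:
$B{\left(T,w \right)} = - \frac{w}{2}$
$N{\left(E \right)} = 4 + 2 E$
$j = 64$ ($j = \left(\left(4 + 2 \left(\left(- \frac{1}{2}\right) 1\right)\right) + 5\right)^{2} = \left(\left(4 + 2 \left(- \frac{1}{2}\right)\right) + 5\right)^{2} = \left(\left(4 - 1\right) + 5\right)^{2} = \left(3 + 5\right)^{2} = 8^{2} = 64$)
$\left(j + 10\right)^{2} = \left(64 + 10\right)^{2} = 74^{2} = 5476$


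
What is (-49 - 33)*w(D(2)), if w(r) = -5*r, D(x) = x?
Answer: 820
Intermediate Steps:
(-49 - 33)*w(D(2)) = (-49 - 33)*(-5*2) = -82*(-10) = 820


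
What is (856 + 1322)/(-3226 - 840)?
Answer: -1089/2033 ≈ -0.53566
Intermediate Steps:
(856 + 1322)/(-3226 - 840) = 2178/(-4066) = 2178*(-1/4066) = -1089/2033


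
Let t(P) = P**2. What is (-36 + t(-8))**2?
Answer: 784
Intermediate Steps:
(-36 + t(-8))**2 = (-36 + (-8)**2)**2 = (-36 + 64)**2 = 28**2 = 784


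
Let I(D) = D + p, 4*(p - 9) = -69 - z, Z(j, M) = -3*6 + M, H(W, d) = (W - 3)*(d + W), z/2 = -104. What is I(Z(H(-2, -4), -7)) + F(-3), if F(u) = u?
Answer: 63/4 ≈ 15.750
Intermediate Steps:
z = -208 (z = 2*(-104) = -208)
H(W, d) = (-3 + W)*(W + d)
Z(j, M) = -18 + M
p = 175/4 (p = 9 + (-69 - 1*(-208))/4 = 9 + (-69 + 208)/4 = 9 + (1/4)*139 = 9 + 139/4 = 175/4 ≈ 43.750)
I(D) = 175/4 + D (I(D) = D + 175/4 = 175/4 + D)
I(Z(H(-2, -4), -7)) + F(-3) = (175/4 + (-18 - 7)) - 3 = (175/4 - 25) - 3 = 75/4 - 3 = 63/4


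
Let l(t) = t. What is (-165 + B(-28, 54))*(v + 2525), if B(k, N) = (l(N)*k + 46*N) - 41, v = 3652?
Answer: 4731582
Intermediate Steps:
B(k, N) = -41 + 46*N + N*k (B(k, N) = (N*k + 46*N) - 41 = (46*N + N*k) - 41 = -41 + 46*N + N*k)
(-165 + B(-28, 54))*(v + 2525) = (-165 + (-41 + 46*54 + 54*(-28)))*(3652 + 2525) = (-165 + (-41 + 2484 - 1512))*6177 = (-165 + 931)*6177 = 766*6177 = 4731582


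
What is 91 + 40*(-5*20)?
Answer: -3909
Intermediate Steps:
91 + 40*(-5*20) = 91 + 40*(-100) = 91 - 4000 = -3909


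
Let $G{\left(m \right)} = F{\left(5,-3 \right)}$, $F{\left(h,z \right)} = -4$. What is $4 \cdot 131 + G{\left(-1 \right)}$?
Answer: $520$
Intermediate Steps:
$G{\left(m \right)} = -4$
$4 \cdot 131 + G{\left(-1 \right)} = 4 \cdot 131 - 4 = 524 - 4 = 520$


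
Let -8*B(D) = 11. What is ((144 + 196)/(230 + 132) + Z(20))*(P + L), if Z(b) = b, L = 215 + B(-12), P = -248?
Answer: -521125/724 ≈ -719.79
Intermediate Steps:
B(D) = -11/8 (B(D) = -1/8*11 = -11/8)
L = 1709/8 (L = 215 - 11/8 = 1709/8 ≈ 213.63)
((144 + 196)/(230 + 132) + Z(20))*(P + L) = ((144 + 196)/(230 + 132) + 20)*(-248 + 1709/8) = (340/362 + 20)*(-275/8) = (340*(1/362) + 20)*(-275/8) = (170/181 + 20)*(-275/8) = (3790/181)*(-275/8) = -521125/724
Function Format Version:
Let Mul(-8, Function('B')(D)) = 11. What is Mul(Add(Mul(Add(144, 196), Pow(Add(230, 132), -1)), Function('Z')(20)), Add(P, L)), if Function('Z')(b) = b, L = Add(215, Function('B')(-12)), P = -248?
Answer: Rational(-521125, 724) ≈ -719.79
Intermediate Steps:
Function('B')(D) = Rational(-11, 8) (Function('B')(D) = Mul(Rational(-1, 8), 11) = Rational(-11, 8))
L = Rational(1709, 8) (L = Add(215, Rational(-11, 8)) = Rational(1709, 8) ≈ 213.63)
Mul(Add(Mul(Add(144, 196), Pow(Add(230, 132), -1)), Function('Z')(20)), Add(P, L)) = Mul(Add(Mul(Add(144, 196), Pow(Add(230, 132), -1)), 20), Add(-248, Rational(1709, 8))) = Mul(Add(Mul(340, Pow(362, -1)), 20), Rational(-275, 8)) = Mul(Add(Mul(340, Rational(1, 362)), 20), Rational(-275, 8)) = Mul(Add(Rational(170, 181), 20), Rational(-275, 8)) = Mul(Rational(3790, 181), Rational(-275, 8)) = Rational(-521125, 724)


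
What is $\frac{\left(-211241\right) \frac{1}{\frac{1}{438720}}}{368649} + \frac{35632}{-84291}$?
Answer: $- \frac{867970719774832}{3452643651} \approx -2.5139 \cdot 10^{5}$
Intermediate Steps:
$\frac{\left(-211241\right) \frac{1}{\frac{1}{438720}}}{368649} + \frac{35632}{-84291} = - 211241 \frac{1}{\frac{1}{438720}} \cdot \frac{1}{368649} + 35632 \left(- \frac{1}{84291}\right) = \left(-211241\right) 438720 \cdot \frac{1}{368649} - \frac{35632}{84291} = \left(-92675651520\right) \frac{1}{368649} - \frac{35632}{84291} = - \frac{30891883840}{122883} - \frac{35632}{84291} = - \frac{867970719774832}{3452643651}$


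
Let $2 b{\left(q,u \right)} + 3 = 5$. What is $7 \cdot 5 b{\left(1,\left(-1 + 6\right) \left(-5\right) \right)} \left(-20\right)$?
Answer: $-700$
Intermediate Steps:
$b{\left(q,u \right)} = 1$ ($b{\left(q,u \right)} = - \frac{3}{2} + \frac{1}{2} \cdot 5 = - \frac{3}{2} + \frac{5}{2} = 1$)
$7 \cdot 5 b{\left(1,\left(-1 + 6\right) \left(-5\right) \right)} \left(-20\right) = 7 \cdot 5 \cdot 1 \left(-20\right) = 35 \cdot 1 \left(-20\right) = 35 \left(-20\right) = -700$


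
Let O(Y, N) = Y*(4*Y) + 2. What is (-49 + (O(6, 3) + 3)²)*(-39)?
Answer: -863928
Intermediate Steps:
O(Y, N) = 2 + 4*Y² (O(Y, N) = 4*Y² + 2 = 2 + 4*Y²)
(-49 + (O(6, 3) + 3)²)*(-39) = (-49 + ((2 + 4*6²) + 3)²)*(-39) = (-49 + ((2 + 4*36) + 3)²)*(-39) = (-49 + ((2 + 144) + 3)²)*(-39) = (-49 + (146 + 3)²)*(-39) = (-49 + 149²)*(-39) = (-49 + 22201)*(-39) = 22152*(-39) = -863928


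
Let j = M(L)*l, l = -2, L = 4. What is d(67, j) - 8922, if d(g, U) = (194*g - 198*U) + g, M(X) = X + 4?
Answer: 7311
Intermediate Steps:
M(X) = 4 + X
j = -16 (j = (4 + 4)*(-2) = 8*(-2) = -16)
d(g, U) = -198*U + 195*g (d(g, U) = (-198*U + 194*g) + g = -198*U + 195*g)
d(67, j) - 8922 = (-198*(-16) + 195*67) - 8922 = (3168 + 13065) - 8922 = 16233 - 8922 = 7311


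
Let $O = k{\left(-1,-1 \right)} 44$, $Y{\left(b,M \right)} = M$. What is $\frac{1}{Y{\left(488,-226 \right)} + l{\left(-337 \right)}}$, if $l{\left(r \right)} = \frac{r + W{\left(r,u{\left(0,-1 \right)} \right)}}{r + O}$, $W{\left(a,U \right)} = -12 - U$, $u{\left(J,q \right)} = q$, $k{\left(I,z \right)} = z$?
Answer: $- \frac{127}{28586} \approx -0.0044427$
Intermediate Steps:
$O = -44$ ($O = \left(-1\right) 44 = -44$)
$l{\left(r \right)} = \frac{-11 + r}{-44 + r}$ ($l{\left(r \right)} = \frac{r - 11}{r - 44} = \frac{r + \left(-12 + 1\right)}{-44 + r} = \frac{r - 11}{-44 + r} = \frac{-11 + r}{-44 + r}$)
$\frac{1}{Y{\left(488,-226 \right)} + l{\left(-337 \right)}} = \frac{1}{-226 + \frac{-11 - 337}{-44 - 337}} = \frac{1}{-226 + \frac{1}{-381} \left(-348\right)} = \frac{1}{-226 - - \frac{116}{127}} = \frac{1}{-226 + \frac{116}{127}} = \frac{1}{- \frac{28586}{127}} = - \frac{127}{28586}$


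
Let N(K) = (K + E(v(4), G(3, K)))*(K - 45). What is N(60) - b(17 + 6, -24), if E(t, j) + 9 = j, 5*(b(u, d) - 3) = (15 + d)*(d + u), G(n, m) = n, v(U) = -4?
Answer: 4026/5 ≈ 805.20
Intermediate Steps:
b(u, d) = 3 + (15 + d)*(d + u)/5 (b(u, d) = 3 + ((15 + d)*(d + u))/5 = 3 + (15 + d)*(d + u)/5)
E(t, j) = -9 + j
N(K) = (-45 + K)*(-6 + K) (N(K) = (K + (-9 + 3))*(K - 45) = (K - 6)*(-45 + K) = (-6 + K)*(-45 + K) = (-45 + K)*(-6 + K))
N(60) - b(17 + 6, -24) = (270 + 60² - 51*60) - (3 + 3*(-24) + 3*(17 + 6) + (⅕)*(-24)² + (⅕)*(-24)*(17 + 6)) = (270 + 3600 - 3060) - (3 - 72 + 3*23 + (⅕)*576 + (⅕)*(-24)*23) = 810 - (3 - 72 + 69 + 576/5 - 552/5) = 810 - 1*24/5 = 810 - 24/5 = 4026/5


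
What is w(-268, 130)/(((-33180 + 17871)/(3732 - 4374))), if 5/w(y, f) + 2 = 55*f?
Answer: 535/18238122 ≈ 2.9334e-5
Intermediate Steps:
w(y, f) = 5/(-2 + 55*f)
w(-268, 130)/(((-33180 + 17871)/(3732 - 4374))) = (5/(-2 + 55*130))/(((-33180 + 17871)/(3732 - 4374))) = (5/(-2 + 7150))/((-15309/(-642))) = (5/7148)/((-15309*(-1/642))) = (5*(1/7148))/(5103/214) = (5/7148)*(214/5103) = 535/18238122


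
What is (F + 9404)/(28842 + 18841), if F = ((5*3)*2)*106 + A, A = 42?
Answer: 12626/47683 ≈ 0.26479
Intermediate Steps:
F = 3222 (F = ((5*3)*2)*106 + 42 = (15*2)*106 + 42 = 30*106 + 42 = 3180 + 42 = 3222)
(F + 9404)/(28842 + 18841) = (3222 + 9404)/(28842 + 18841) = 12626/47683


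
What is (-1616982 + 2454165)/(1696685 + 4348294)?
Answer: 279061/2014993 ≈ 0.13849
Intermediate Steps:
(-1616982 + 2454165)/(1696685 + 4348294) = 837183/6044979 = 837183*(1/6044979) = 279061/2014993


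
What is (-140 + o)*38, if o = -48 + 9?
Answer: -6802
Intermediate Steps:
o = -39
(-140 + o)*38 = (-140 - 39)*38 = -179*38 = -6802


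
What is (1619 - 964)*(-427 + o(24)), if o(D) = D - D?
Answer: -279685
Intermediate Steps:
o(D) = 0
(1619 - 964)*(-427 + o(24)) = (1619 - 964)*(-427 + 0) = 655*(-427) = -279685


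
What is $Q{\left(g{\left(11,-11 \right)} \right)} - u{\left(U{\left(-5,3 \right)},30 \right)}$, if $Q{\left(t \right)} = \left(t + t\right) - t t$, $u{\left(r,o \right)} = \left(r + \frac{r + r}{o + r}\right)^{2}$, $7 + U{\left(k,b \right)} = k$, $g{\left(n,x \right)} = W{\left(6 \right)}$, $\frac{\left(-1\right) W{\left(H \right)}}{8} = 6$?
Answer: $- \frac{23200}{9} \approx -2577.8$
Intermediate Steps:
$W{\left(H \right)} = -48$ ($W{\left(H \right)} = \left(-8\right) 6 = -48$)
$g{\left(n,x \right)} = -48$
$U{\left(k,b \right)} = -7 + k$
$u{\left(r,o \right)} = \left(r + \frac{2 r}{o + r}\right)^{2}$
$Q{\left(t \right)} = - t^{2} + 2 t$ ($Q{\left(t \right)} = 2 t - t^{2} = - t^{2} + 2 t$)
$Q{\left(g{\left(11,-11 \right)} \right)} - u{\left(U{\left(-5,3 \right)},30 \right)} = - 48 \left(2 - -48\right) - \frac{\left(-7 - 5\right)^{2} \left(2 + 30 - 12\right)^{2}}{\left(30 - 12\right)^{2}} = - 48 \left(2 + 48\right) - \frac{\left(-12\right)^{2} \left(2 + 30 - 12\right)^{2}}{\left(30 - 12\right)^{2}} = \left(-48\right) 50 - \frac{144 \cdot 20^{2}}{324} = -2400 - 144 \cdot \frac{1}{324} \cdot 400 = -2400 - \frac{1600}{9} = - \frac{23200}{9}$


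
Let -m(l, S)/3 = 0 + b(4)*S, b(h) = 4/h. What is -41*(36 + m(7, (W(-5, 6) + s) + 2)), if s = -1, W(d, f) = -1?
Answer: -1476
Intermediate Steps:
m(l, S) = -3*S (m(l, S) = -3*(0 + (4/4)*S) = -3*(0 + (4*(1/4))*S) = -3*(0 + 1*S) = -3*(0 + S) = -3*S)
-41*(36 + m(7, (W(-5, 6) + s) + 2)) = -41*(36 - 3*((-1 - 1) + 2)) = -41*(36 - 3*(-2 + 2)) = -41*(36 - 3*0) = -41*(36 + 0) = -41*36 = -1476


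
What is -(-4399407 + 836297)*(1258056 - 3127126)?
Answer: -6659702007700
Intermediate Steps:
-(-4399407 + 836297)*(1258056 - 3127126) = -(-3563110)*(-1869070) = -1*6659702007700 = -6659702007700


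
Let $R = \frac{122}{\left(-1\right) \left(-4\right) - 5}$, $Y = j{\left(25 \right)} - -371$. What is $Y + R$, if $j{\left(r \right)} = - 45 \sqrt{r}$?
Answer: $24$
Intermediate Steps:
$Y = 146$ ($Y = - 45 \sqrt{25} - -371 = \left(-45\right) 5 + 371 = -225 + 371 = 146$)
$R = -122$ ($R = \frac{122}{4 - 5} = \frac{122}{-1} = 122 \left(-1\right) = -122$)
$Y + R = 146 - 122 = 24$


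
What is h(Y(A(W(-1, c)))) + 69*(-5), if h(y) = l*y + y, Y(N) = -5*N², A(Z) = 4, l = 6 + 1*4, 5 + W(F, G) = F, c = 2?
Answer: -1225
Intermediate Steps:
W(F, G) = -5 + F
l = 10 (l = 6 + 4 = 10)
h(y) = 11*y (h(y) = 10*y + y = 11*y)
h(Y(A(W(-1, c)))) + 69*(-5) = 11*(-5*4²) + 69*(-5) = 11*(-5*16) - 345 = 11*(-80) - 345 = -880 - 345 = -1225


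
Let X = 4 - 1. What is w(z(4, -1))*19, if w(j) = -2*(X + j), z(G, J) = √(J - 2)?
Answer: -114 - 38*I*√3 ≈ -114.0 - 65.818*I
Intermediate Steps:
z(G, J) = √(-2 + J)
X = 3
w(j) = -6 - 2*j (w(j) = -2*(3 + j) = -6 - 2*j)
w(z(4, -1))*19 = (-6 - 2*√(-2 - 1))*19 = (-6 - 2*I*√3)*19 = -114 - 38*I*√3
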